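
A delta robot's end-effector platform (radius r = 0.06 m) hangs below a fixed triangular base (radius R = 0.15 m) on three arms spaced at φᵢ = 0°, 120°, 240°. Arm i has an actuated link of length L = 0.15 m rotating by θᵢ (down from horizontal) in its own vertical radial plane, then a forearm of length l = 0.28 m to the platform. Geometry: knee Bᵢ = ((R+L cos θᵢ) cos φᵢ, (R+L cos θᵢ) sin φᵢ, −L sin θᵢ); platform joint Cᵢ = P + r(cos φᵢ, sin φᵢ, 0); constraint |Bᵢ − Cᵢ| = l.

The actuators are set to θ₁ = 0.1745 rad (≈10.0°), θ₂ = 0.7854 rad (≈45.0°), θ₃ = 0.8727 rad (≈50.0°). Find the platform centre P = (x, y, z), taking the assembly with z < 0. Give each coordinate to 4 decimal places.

φ1=0.0°: virtual centre (0.2377, 0.0000, -0.0260), radius l
arm 2 at φ=120.0°: e+L cos θ2 = 0.1961;  O2 = (-0.0980, 0.1698, -0.1061)
arm 3 at φ=240.0°: e+L cos θ3 = 0.1864;  O3 = (-0.0932, -0.1614, -0.1149)
|O₂|²−|O₁|² = -0.0075;  |O₃|²−|O₁|² = -0.0092
linear system: -0.6715x+0.3396y = -0.0075−-0.1600z; -0.6619x+-0.3229y = -0.0092−-0.1777z
det = 0.4416;  x = 0.0126+-0.2537z,  y = 0.0028+-0.0304z
into |P−O₁|² = l²: 1.0653z² + 0.1662z + -0.0270 = 0;  Δ = 0.1428;  z = -0.2553 or 0.0994 → z<0 root = -0.2553
x = 0.0774, y = 0.0106

(0.0774, 0.0106, -0.2553)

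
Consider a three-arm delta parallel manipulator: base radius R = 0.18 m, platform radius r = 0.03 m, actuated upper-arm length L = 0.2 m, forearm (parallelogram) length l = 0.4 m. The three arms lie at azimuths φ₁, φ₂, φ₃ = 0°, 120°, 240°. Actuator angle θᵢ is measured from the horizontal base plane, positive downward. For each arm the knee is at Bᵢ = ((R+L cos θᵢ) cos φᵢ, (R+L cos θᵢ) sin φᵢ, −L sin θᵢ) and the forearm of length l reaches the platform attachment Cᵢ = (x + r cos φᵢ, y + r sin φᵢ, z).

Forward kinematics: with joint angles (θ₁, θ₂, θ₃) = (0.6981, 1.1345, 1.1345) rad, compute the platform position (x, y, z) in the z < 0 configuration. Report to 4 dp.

arm 1 at φ=0.0°: (R−r)+L cos θ1 = 0.3032;  S1 = (0.3032, 0.0000, -0.1286)
φ2=120.0°: virtual centre (-0.1173, 0.2031, -0.1813), radius l
S3 = (0.2345·cos240.0°, 0.2345·sin240.0°, -0.1813) = (-0.1173, -0.2031, -0.1813)
eliminate P² terms by subtracting sphere 1 from 2 and 3
[-0.8409 0.4062 -0.1054]·P = -0.0206;  [-0.8409 -0.4062 -0.1054]·P = -0.0206
det = 0.6832;  x = 0.0245+-0.1254z,  y = 0.0000+0.0000z
into |P−S₁|² = l²: 1.0157z² + 0.3270z + -0.0658 = 0;  Δ = 0.3742;  z = -0.4621 or 0.1402 → z<0 root = -0.4621
x = 0.0824, y = 0.0000

(0.0824, 0.0000, -0.4621)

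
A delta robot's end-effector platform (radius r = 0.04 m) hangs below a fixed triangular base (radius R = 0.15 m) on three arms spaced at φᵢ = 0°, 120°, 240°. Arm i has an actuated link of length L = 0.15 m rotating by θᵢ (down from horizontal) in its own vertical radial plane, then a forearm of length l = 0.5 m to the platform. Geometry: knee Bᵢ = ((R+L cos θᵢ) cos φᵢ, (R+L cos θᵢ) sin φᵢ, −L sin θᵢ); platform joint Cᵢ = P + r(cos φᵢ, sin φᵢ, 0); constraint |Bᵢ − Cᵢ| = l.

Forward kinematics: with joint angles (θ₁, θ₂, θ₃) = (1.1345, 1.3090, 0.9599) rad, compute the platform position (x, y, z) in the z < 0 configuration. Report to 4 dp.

φ1=0.0°: virtual centre (0.1734, 0.0000, -0.1359), radius l
φ2=120.0°: virtual centre (-0.0744, 0.1289, -0.1449), radius l
S3 = (0.1960·cos240.0°, 0.1960·sin240.0°, -0.1229) = (-0.0980, -0.1698, -0.1229)
|S₂|²−|S₁|² = -0.0054;  |S₃|²−|S₁|² = 0.0050
linear system: -0.4956x+0.2578y = -0.0054−-0.0179z; -0.5428x+-0.3396y = 0.0050−0.0262z
Cramer: x(z) = 0.0018+0.0022z;  y(z) = -0.0175+0.0736z
into |P−S₁|² = l²: 1.0054z² + 0.2686z + -0.2018 = 0;  Δ = 0.8836;  z = -0.6010 or 0.3339 → z<0 root = -0.6010
x = 0.0005, y = -0.0617

(0.0005, -0.0617, -0.6010)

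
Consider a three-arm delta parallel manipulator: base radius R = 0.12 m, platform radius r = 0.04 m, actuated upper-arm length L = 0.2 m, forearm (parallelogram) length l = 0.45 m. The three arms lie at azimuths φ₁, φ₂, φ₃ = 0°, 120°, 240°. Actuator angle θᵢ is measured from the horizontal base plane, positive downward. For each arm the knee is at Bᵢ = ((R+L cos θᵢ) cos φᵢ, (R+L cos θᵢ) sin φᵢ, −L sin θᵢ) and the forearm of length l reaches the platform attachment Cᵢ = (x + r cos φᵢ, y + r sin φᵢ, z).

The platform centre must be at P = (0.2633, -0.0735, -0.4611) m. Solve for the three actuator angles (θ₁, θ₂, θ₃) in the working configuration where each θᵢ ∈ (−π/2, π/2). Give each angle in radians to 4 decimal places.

θ₁ = 0.0873, θ₂ = 1.3961, θ₃ = 1.1343

rotate P by −φ1: (0.2633, -0.0735, -0.4611)
  A=-0.1833, B=-0.4611, C=(l²−L²−A²−y'²−z²)/(2L)=-0.2228
  θ1 = atan2(B,A) + arccos(C/0.4962) = 0.0873
arm 2 (φ=120.0°): x'=-0.1953, y'=-0.1913
  e−x'=0.2753;  (l²−L²−(e−x')²−y'²−z²)/2L = -0.4062
  √(A²+B²)=0.5370;  θ2 = -1.0325+2.4286 ≈ 1.3961
rotate P by −φ3: (-0.0680, 0.2648, -0.4611)
  e−x'=0.1480;  (l²−L²−(e−x')²−y'²−z²)/2L = -0.3553
  θ3 = atan2(B,A) + arccos(C/0.4843) = 1.1343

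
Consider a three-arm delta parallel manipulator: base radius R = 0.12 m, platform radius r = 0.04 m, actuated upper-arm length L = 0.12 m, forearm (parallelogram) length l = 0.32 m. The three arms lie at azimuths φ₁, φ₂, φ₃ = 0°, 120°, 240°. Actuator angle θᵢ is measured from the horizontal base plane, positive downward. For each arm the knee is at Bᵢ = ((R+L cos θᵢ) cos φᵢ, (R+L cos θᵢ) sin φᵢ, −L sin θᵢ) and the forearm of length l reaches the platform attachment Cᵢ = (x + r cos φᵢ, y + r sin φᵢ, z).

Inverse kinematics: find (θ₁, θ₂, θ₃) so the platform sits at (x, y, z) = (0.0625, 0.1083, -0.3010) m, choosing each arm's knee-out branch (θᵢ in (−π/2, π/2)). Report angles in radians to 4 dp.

arm 1 (φ=0.0°): x'=0.0625, y'=0.1083
  A=0.0175, B=-0.3010, C=(l²−L²−A²−y'²−z²)/(2L)=-0.0610
  √(A²+B²)=0.3015;  θ1 = -1.5127+1.7745 ≈ 0.2617
arm 2 (φ=120.0°): x'=0.0625, y'=-0.1083
  A cos θ + B sin θ = C:  0.0175·cos θ + -0.3010·sin θ = -0.0610
  γ=atan2(-0.3010,0.0175)=-1.5129;  ψ=arccos(-0.2022)=1.7744;  θ2=γ+ψ≈0.2615
rotate P by −φ3: (-0.1250, 0.0000, -0.3010)
  A cos θ + B sin θ = C:  0.2050·cos θ + -0.3010·sin θ = -0.1860
  γ=atan2(-0.3010,0.2050)=-0.9728;  ψ=arccos(-0.5107)=2.1068;  θ3=γ+ψ≈1.1340

θ₁ = 0.2617, θ₂ = 0.2615, θ₃ = 1.1340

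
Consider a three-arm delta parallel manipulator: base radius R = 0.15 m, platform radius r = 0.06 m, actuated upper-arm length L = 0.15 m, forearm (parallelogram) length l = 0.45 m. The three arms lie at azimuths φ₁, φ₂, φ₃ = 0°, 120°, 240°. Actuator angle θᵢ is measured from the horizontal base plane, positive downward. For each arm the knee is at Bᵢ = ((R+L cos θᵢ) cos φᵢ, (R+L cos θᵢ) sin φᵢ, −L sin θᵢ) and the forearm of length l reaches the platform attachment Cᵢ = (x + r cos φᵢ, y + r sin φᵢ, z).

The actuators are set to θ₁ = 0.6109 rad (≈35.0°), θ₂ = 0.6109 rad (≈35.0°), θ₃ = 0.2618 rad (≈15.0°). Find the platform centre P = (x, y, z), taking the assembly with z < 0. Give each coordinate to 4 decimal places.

centre 1 = (0.2129·cos0.0°, 0.2129·sin0.0°, -0.0860) = (0.2129, 0.0000, -0.0860)
φ2=120.0°: virtual centre (-0.1064, 0.1844, -0.0860), radius l
arm 3 at φ=240.0°: e+L cos θ3 = 0.2349;  centre 3 = (-0.1174, -0.2034, -0.0388)
subtract pairs → two planes through P
[-0.6386 0.3687 0.0000]·P = 0.0000;  [-0.6606 -0.4068 0.0944]·P = 0.0040
Cramer: x(z) = -0.0029+0.0692z;  y(z) = -0.0050+0.1198z
into |P−centre ₁|² = l²: 1.0191z² + 0.1410z + -0.1485 = 0;  Δ = 0.6253;  z = -0.4571 or 0.3188 → z<0 root = -0.4571
x = -0.0345, y = -0.0598

(-0.0345, -0.0598, -0.4571)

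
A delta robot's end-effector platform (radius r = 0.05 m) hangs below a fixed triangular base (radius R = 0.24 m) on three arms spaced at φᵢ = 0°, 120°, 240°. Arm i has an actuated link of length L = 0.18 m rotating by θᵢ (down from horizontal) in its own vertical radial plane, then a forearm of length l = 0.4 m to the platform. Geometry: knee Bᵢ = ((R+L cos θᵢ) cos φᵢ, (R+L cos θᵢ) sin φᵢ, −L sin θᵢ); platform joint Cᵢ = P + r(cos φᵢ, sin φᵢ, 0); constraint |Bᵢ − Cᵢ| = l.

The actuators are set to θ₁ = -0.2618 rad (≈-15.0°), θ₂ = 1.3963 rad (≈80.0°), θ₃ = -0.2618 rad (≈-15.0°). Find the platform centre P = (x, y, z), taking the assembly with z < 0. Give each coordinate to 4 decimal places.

centre 1 = (0.3639·cos0.0°, 0.3639·sin0.0°, 0.0466) = (0.3639, 0.0000, 0.0466)
φ2=120.0°: virtual centre (-0.1106, 0.1916, -0.1773), radius l
φ3=240.0°: virtual centre (-0.1819, -0.3151, 0.0466), radius l
subtract pairs → two planes through P
linear system: -0.9490x+0.3832y = -0.0542−-0.4477z; -1.0916x+-0.6302y = 0.0000−0.0000z
det = 1.0164;  x = 0.0336+-0.2776z,  y = -0.0582+0.4808z
sphere 1 gives Az²+Bz+C=0 with A=1.3083, B=0.0342, C=-0.0454;  B²−4AC=0.2386;  roots -0.1998, 0.1736;  negative root z = -0.1998
x = 0.0891, y = -0.1543

(0.0891, -0.1543, -0.1998)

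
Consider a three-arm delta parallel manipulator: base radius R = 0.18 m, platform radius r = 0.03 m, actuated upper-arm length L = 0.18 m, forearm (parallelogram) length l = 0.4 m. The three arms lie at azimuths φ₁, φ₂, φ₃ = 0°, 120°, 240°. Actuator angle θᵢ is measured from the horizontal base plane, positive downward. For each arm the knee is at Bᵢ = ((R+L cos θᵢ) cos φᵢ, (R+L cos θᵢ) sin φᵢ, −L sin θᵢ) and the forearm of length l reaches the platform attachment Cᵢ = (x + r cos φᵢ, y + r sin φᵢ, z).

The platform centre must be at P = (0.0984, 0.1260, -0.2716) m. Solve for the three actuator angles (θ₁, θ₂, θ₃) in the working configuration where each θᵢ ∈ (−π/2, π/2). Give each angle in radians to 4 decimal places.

rotate P by −φ1: (0.0984, 0.1260, -0.2716)
  A=0.0516, B=-0.2716, C=(l²−L²−A²−y'²−z²)/(2L)=0.0980
  θ1 = atan2(B,A) + arccos(C/0.2765) = -0.1748
arm 2 (φ=120.0°): x'=0.0599, y'=-0.1482
  A cos θ + B sin θ = C:  0.0901·cos θ + -0.2716·sin θ = 0.0660
  √(A²+B²)=0.2861;  θ2 = -1.2505+1.3381 ≈ 0.0876
arm 3 (φ=240.0°): x'=-0.1583, y'=0.0222
  A=0.3083, B=-0.2716, C=(l²−L²−A²−y'²−z²)/(2L)=-0.1159
  √(A²+B²)=0.4109;  θ3 = -0.7222+1.8567 ≈ 1.1346

θ₁ = -0.1748, θ₂ = 0.0876, θ₃ = 1.1346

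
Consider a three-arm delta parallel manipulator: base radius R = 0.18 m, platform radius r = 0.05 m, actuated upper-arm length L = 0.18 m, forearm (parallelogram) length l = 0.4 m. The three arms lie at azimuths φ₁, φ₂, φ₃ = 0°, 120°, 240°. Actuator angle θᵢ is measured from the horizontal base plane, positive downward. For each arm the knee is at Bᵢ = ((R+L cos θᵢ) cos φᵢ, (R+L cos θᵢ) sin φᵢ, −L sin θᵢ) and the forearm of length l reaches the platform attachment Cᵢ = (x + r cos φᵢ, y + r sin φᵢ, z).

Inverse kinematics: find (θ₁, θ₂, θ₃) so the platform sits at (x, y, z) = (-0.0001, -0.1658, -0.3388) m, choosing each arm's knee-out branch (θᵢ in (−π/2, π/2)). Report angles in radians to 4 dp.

rotate P by −φ1: (-0.0001, -0.1658, -0.3388)
  A=0.1301, B=-0.3388, C=(l²−L²−A²−y'²−z²)/(2L)=-0.0878
  γ=atan2(-0.3388,0.1301)=-1.2042;  ψ=arccos(-0.2419)=1.8151;  θ1=γ+ψ≈0.6109
φ2=120.0° → target in arm frame (-0.1435, 0.0830)
  A=0.2735, B=-0.3388, C=(l²−L²−A²−y'²−z²)/(2L)=-0.1914
  γ=atan2(-0.3388,0.2735)=-0.8916;  ψ=arccos(-0.4395)=2.0258;  θ2=γ+ψ≈1.1343
φ3=240.0° → target in arm frame (0.1436, 0.0828)
  e−x'=-0.0136;  (l²−L²−(e−x')²−y'²−z²)/2L = 0.0160
  θ3 = atan2(B,A) + arccos(C/0.3391) = -0.0875

θ₁ = 0.6109, θ₂ = 1.1343, θ₃ = -0.0875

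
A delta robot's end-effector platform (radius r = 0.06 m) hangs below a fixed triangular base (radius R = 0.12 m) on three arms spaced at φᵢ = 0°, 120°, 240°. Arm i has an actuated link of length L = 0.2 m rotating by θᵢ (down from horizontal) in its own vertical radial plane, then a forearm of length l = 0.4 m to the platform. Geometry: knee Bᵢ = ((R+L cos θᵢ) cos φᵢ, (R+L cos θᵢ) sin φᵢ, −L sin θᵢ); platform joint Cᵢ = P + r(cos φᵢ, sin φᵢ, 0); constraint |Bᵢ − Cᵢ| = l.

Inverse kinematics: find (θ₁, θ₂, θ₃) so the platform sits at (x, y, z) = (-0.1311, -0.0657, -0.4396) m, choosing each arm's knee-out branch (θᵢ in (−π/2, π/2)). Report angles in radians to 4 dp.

rotate P by −φ1: (-0.1311, -0.0657, -0.4396)
  e−x'=0.1911;  (l²−L²−(e−x')²−y'²−z²)/2L = -0.2852
  γ=atan2(-0.4396,0.1911)=-1.1607;  ψ=arccos(-0.5950)=2.2081;  θ1=γ+ψ≈1.0473
φ2=120.0° → target in arm frame (0.0087, 0.1464)
  A=0.0513, B=-0.4396, C=(l²−L²−A²−y'²−z²)/(2L)=-0.2433
  √(A²+B²)=0.4426;  θ2 = -1.4545+2.1528 ≈ 0.6983
φ3=240.0° → target in arm frame (0.1224, -0.0807)
  A cos θ + B sin θ = C:  -0.0624·cos θ + -0.4396·sin θ = -0.2091
  θ3 = atan2(B,A) + arccos(C/0.4440) = 0.3494

θ₁ = 1.0473, θ₂ = 0.6983, θ₃ = 0.3494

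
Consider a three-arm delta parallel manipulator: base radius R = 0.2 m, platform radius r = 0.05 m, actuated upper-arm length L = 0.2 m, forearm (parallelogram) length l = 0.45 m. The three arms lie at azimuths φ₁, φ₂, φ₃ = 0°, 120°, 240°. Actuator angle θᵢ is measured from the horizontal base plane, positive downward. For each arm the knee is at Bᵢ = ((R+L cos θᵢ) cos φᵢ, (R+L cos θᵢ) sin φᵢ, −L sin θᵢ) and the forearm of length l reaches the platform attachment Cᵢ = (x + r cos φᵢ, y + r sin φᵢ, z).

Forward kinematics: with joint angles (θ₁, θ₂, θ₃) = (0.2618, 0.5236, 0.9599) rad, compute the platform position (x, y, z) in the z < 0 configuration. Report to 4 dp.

(0.0866, 0.0741, -0.4139)

centre 1 = (0.3432·cos0.0°, 0.3432·sin0.0°, -0.0518) = (0.3432, 0.0000, -0.0518)
φ2=120.0°: virtual centre (-0.1616, 0.2799, -0.1000), radius l
arm 3 at φ=240.0°: e+L cos θ3 = 0.2647;  centre 3 = (-0.1324, -0.2293, -0.1638)
subtract pairs → two planes through P
linear system: -1.0096x+0.5598y = -0.0060−-0.0965z; -0.9511x+-0.4585y = -0.0235−-0.2241z
det = 0.9953;  x = 0.0160+-0.1705z,  y = 0.0181+-0.1351z
into |P−centre ₁|² = l²: 1.0473z² + 0.2102z + -0.0924 = 0;  Δ = 0.4314;  z = -0.4139 or 0.2132 → z<0 root = -0.4139
x = 0.0866, y = 0.0741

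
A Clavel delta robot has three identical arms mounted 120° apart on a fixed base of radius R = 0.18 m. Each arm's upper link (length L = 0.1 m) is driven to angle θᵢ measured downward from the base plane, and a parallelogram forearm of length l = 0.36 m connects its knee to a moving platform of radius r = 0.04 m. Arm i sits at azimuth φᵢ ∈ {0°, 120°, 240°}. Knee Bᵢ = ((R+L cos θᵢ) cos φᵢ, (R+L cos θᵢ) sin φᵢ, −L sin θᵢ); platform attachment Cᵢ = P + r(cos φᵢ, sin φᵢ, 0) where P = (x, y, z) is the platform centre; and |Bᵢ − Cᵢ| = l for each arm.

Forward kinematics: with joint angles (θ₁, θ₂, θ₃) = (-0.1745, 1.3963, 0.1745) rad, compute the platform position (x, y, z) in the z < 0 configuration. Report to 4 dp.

(0.0938, -0.1134, -0.2922)

φ1=0.0°: virtual centre (0.2385, 0.0000, 0.0174), radius l
arm 2 at φ=120.0°: (R−r)+L cos θ2 = 0.1574;  centre 2 = (-0.0787, 0.1363, -0.0985)
arm 3 at φ=240.0°: (R−r)+L cos θ3 = 0.2385;  centre 3 = (-0.1192, -0.2065, -0.0174)
eliminate P² terms by subtracting sphere 1 from 2 and 3
linear system: -0.6343x+0.2726y = -0.0227−-0.2317z; -0.7154x+-0.4131y = 0.0000−-0.0694z
Cramer: x(z) = 0.0205-0.2508z;  y(z) = -0.0356+0.2663z
sphere 1 gives Az²+Bz+C=0 with A=1.1338, B=0.0557, C=-0.0805;  B²−4AC=0.3683;  roots -0.2922, 0.2431;  negative root z = -0.2922
x = 0.0938, y = -0.1134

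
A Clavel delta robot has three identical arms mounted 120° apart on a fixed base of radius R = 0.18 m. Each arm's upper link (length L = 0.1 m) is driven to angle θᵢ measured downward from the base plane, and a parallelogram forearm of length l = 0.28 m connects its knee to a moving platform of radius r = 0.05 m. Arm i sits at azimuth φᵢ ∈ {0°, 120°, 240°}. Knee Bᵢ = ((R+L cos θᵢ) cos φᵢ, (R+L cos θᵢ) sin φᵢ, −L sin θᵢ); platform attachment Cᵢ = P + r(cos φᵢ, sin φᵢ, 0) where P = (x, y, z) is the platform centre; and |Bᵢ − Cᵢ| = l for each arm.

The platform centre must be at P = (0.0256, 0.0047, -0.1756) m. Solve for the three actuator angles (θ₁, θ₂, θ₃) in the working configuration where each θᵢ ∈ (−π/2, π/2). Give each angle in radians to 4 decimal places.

arm 1 (φ=0.0°): x'=0.0256, y'=0.0047
  A cos θ + B sin θ = C:  0.1044·cos θ + -0.1756·sin θ = 0.1332
  θ1 = atan2(B,A) + arccos(C/0.2043) = -0.1739
φ2=120.0° → target in arm frame (-0.0087, -0.0245)
  A=0.1387, B=-0.1756, C=(l²−L²−A²−y'²−z²)/(2L)=0.0886
  γ=atan2(-0.1756,0.1387)=-0.9022;  ψ=arccos(0.3959)=1.1638;  θ2=γ+ψ≈0.2616
rotate P by −φ3: (-0.0169, 0.0198, -0.1756)
  A=0.1469, B=-0.1756, C=(l²−L²−A²−y'²−z²)/(2L)=0.0780
  γ=atan2(-0.1756,0.1469)=-0.8743;  ψ=arccos(0.3407)=1.2231;  θ3=γ+ψ≈0.3488

θ₁ = -0.1739, θ₂ = 0.2616, θ₃ = 0.3488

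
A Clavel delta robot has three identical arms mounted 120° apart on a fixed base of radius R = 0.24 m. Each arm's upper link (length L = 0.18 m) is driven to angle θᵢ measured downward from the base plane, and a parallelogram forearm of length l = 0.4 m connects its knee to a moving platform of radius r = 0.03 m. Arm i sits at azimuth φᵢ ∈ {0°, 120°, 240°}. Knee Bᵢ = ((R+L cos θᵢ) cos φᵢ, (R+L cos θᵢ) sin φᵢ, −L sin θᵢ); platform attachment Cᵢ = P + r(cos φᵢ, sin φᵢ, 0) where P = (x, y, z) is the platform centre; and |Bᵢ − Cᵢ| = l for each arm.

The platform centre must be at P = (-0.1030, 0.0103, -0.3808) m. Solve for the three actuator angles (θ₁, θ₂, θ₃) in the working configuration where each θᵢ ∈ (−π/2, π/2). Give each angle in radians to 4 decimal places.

φ1=0.0° → target in arm frame (-0.1030, 0.0103)
  A cos θ + B sin θ = C:  0.3130·cos θ + -0.3808·sin θ = -0.3208
  θ1 = atan2(B,A) + arccos(C/0.4929) = 1.3966
φ2=120.0° → target in arm frame (0.0604, 0.0841)
  A=0.1496, B=-0.3808, C=(l²−L²−A²−y'²−z²)/(2L)=-0.1301
  √(A²+B²)=0.4091;  θ2 = -1.1965+1.8945 ≈ 0.6980
rotate P by −φ3: (0.0426, -0.0944, -0.3808)
  A cos θ + B sin θ = C:  0.1674·cos θ + -0.3808·sin θ = -0.1509
  θ3 = atan2(B,A) + arccos(C/0.4160) = 0.7856

θ₁ = 1.3966, θ₂ = 0.6980, θ₃ = 0.7856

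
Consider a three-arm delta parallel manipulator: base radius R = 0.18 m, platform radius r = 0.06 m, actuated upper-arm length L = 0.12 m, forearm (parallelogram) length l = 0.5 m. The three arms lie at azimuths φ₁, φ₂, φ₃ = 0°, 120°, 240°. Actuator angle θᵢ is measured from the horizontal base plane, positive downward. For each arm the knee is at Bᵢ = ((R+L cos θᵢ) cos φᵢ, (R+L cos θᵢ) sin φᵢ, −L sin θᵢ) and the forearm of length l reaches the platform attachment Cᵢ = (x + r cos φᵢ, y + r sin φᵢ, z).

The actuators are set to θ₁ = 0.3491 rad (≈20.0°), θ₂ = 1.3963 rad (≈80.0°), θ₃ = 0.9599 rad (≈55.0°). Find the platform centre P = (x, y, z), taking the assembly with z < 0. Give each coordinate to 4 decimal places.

S1 = (0.2328·cos0.0°, 0.2328·sin0.0°, -0.0410) = (0.2328, 0.0000, -0.0410)
S2 = (0.1408·cos120.0°, 0.1408·sin120.0°, -0.1182) = (-0.0704, 0.1220, -0.1182)
S3 = (0.1888·cos240.0°, 0.1888·sin240.0°, -0.0983) = (-0.0944, -0.1635, -0.0983)
|S₂|²−|S₁|² = -0.0221;  |S₃|²−|S₁|² = -0.0105
[-0.6064 0.2439 -0.1543]·P = -0.0221;  [-0.6544 -0.3271 -0.1145]·P = -0.0105
det = 0.3579;  x = 0.0273+-0.2190z,  y = -0.0225+0.0880z
quadratic in z: (1.0557)z²+(0.1681)z+(-0.2056)=0, √Δ=0.9469 → z ∈ {-0.5281, 0.3688}; z = -0.5281 (taking z<0)
x = 0.1430, y = -0.0690

(0.1430, -0.0690, -0.5281)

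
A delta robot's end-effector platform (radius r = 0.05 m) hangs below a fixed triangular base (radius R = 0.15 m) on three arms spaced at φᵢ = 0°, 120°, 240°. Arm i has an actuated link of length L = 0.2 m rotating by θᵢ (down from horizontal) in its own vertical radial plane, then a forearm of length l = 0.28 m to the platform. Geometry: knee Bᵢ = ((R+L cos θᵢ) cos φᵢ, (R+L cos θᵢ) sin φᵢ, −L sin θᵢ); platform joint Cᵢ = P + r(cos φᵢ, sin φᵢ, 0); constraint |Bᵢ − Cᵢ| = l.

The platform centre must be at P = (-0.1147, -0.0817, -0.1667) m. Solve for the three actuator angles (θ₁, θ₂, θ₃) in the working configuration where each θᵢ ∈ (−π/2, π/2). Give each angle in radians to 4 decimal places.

φ1=0.0° → target in arm frame (-0.1147, -0.0817)
  A cos θ + B sin θ = C:  0.2147·cos θ + -0.1667·sin θ = -0.1054
  θ1 = atan2(B,A) + arccos(C/0.2718) = 1.3088
rotate P by −φ2: (-0.0134, 0.1402, -0.1667)
  A=0.1134, B=-0.1667, C=(l²−L²−A²−y'²−z²)/(2L)=-0.0548
  θ2 = atan2(B,A) + arccos(C/0.2016) = 0.8724
arm 3 (φ=240.0°): x'=0.1281, y'=-0.0585
  e−x'=-0.0281;  (l²−L²−(e−x')²−y'²−z²)/2L = 0.0160
  θ3 = atan2(B,A) + arccos(C/0.1691) = -0.2618

θ₁ = 1.3088, θ₂ = 0.8724, θ₃ = -0.2618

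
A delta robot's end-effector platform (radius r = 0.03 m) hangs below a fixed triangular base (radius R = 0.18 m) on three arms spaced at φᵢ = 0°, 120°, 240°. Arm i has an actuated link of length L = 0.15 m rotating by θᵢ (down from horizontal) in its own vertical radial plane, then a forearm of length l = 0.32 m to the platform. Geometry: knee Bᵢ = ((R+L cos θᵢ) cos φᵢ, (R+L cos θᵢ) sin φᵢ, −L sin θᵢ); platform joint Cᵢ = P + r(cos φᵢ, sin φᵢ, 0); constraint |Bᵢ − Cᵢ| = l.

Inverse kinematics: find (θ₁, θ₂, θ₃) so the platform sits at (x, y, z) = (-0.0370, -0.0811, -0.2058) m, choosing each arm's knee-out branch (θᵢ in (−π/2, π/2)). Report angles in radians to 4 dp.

rotate P by −φ1: (-0.0370, -0.0811, -0.2058)
  A cos θ + B sin θ = C:  0.1870·cos θ + -0.2058·sin θ = -0.0133
  γ=atan2(-0.2058,0.1870)=-0.8332;  ψ=arccos(-0.0479)=1.6188;  θ1=γ+ψ≈0.7855
φ2=120.0° → target in arm frame (-0.0517, 0.0726)
  e−x'=0.2017;  (l²−L²−(e−x')²−y'²−z²)/2L = -0.0281
  γ=atan2(-0.2058,0.2017)=-0.7954;  ψ=arccos(-0.0974)=1.6683;  θ2=γ+ψ≈0.8730
rotate P by −φ3: (0.0887, 0.0085, -0.2058)
  A cos θ + B sin θ = C:  0.0613·cos θ + -0.2058·sin θ = 0.1124
  γ=atan2(-0.2058,0.0613)=-1.2815;  ψ=arccos(0.5235)=1.0199;  θ3=γ+ψ≈-0.2616

θ₁ = 0.7855, θ₂ = 0.8730, θ₃ = -0.2616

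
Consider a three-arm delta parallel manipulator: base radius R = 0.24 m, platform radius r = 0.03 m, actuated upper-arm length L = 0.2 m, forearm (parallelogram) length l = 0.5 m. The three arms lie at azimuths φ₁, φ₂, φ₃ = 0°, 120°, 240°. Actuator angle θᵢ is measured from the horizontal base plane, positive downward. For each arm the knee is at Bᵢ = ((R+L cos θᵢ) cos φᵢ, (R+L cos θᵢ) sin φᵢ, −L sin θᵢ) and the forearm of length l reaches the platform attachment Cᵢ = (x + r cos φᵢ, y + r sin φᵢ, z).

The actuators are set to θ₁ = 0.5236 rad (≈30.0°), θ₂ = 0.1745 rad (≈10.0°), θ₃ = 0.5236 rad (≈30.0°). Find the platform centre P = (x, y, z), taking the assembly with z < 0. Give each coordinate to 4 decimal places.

(-0.0252, 0.0436, -0.3852)

arm 1 at φ=0.0°: (R−r)+L cos θ1 = 0.3832;  S1 = (0.3832, 0.0000, -0.1000)
S2 = (0.4070·cos120.0°, 0.4070·sin120.0°, -0.0347) = (-0.2035, 0.3524, -0.0347)
φ3=240.0°: virtual centre (-0.1916, -0.3319, -0.1000), radius l
eliminate P² terms by subtracting sphere 1 from 2 and 3
plane₁₂: -1.1734x+0.7049y+0.1306z = 0.0100
det = 1.5891;  x = -0.0042+0.0545z,  y = 0.0072+-0.0944z
into |P−S₁|² = l²: 1.0119z² + 0.1564z + -0.0899 = 0;  Δ = 0.3883;  z = -0.3852 or 0.2306 → z<0 root = -0.3852
x = -0.0252, y = 0.0436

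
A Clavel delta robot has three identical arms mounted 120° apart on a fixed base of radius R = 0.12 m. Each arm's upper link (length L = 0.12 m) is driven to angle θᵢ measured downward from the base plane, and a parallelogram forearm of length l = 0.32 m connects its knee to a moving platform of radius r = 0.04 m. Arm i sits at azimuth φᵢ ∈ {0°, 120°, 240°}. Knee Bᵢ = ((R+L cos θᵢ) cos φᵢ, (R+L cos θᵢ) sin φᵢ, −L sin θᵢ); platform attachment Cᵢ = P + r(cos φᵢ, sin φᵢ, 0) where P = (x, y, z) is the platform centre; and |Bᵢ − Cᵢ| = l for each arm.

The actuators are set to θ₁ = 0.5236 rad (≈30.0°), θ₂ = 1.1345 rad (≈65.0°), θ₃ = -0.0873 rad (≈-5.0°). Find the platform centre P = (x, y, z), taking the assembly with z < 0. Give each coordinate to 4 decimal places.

centre 1 = (0.1839·cos0.0°, 0.1839·sin0.0°, -0.0600) = (0.1839, 0.0000, -0.0600)
centre 2 = (0.1307·cos120.0°, 0.1307·sin120.0°, -0.1088) = (-0.0654, 0.1132, -0.1088)
φ3=240.0°: virtual centre (-0.0998, -0.1728, 0.0105), radius l
subtract pairs → two planes through P
[-0.4986 0.2264 -0.0975]·P = -0.0085;  [-0.5674 -0.3456 0.1409]·P = 0.0025
Cramer: x(z) = 0.0079-0.0060z;  y(z) = -0.0202+0.4176z
into |P−centre ₁|² = l²: 1.1744z² + 0.1052z + -0.0674 = 0;  Δ = 0.3277;  z = -0.2885 or 0.1989 → z<0 root = -0.2885
x = 0.0096, y = -0.1407

(0.0096, -0.1407, -0.2885)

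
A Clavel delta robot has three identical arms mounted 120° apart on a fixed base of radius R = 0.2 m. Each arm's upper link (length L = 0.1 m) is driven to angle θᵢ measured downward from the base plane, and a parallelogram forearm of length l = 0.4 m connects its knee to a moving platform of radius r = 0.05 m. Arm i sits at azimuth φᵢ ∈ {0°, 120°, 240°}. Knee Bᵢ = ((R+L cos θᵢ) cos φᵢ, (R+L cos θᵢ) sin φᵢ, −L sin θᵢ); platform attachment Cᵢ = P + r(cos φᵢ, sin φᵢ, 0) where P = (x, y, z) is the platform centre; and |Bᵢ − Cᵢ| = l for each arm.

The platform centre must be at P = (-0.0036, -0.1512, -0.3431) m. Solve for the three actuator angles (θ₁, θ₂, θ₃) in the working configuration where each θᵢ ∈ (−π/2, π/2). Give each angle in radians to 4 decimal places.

rotate P by −φ1: (-0.0036, -0.1512, -0.3431)
  A cos θ + B sin θ = C:  0.1536·cos θ + -0.3431·sin θ = -0.0709
  θ1 = atan2(B,A) + arccos(C/0.3759) = 0.6106
φ2=120.0° → target in arm frame (-0.1291, 0.0787)
  A=0.2791, B=-0.3431, C=(l²−L²−A²−y'²−z²)/(2L)=-0.2592
  √(A²+B²)=0.4423;  θ2 = -0.8878+2.1969 ≈ 1.3090
φ3=240.0° → target in arm frame (0.1327, 0.0725)
  e−x'=0.0173;  (l²−L²−(e−x')²−y'²−z²)/2L = 0.1337
  γ=atan2(-0.3431,0.0173)=-1.5205;  ψ=arccos(0.3891)=1.1712;  θ3=γ+ψ≈-0.3494

θ₁ = 0.6106, θ₂ = 1.3090, θ₃ = -0.3494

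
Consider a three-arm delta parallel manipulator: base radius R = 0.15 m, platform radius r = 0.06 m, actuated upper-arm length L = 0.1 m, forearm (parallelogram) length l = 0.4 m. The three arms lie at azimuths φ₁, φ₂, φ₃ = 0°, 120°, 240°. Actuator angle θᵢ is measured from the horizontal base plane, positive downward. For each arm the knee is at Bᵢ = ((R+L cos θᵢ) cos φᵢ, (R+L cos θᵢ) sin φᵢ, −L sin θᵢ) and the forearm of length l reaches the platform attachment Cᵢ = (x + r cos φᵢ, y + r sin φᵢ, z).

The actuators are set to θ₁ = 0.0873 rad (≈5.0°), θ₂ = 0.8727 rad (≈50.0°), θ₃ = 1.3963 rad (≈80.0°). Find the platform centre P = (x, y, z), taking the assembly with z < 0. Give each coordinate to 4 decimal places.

(0.1502, 0.0728, -0.4001)

arm 1 at φ=0.0°: e+L cos θ1 = 0.1896;  centre 1 = (0.1896, 0.0000, -0.0087)
φ2=120.0°: virtual centre (-0.0771, 0.1336, -0.0766), radius l
arm 3 at φ=240.0°: e+L cos θ3 = 0.1074;  centre 3 = (-0.0537, -0.0930, -0.0985)
eliminate P² terms by subtracting sphere 1 from 2 and 3
linear system: -0.5335x+0.2672y = -0.0064−-0.1358z; -0.4866x+-0.1860y = -0.0148−-0.1795z
det = 0.2292;  x = 0.0224+-0.3194z,  y = 0.0210+-0.1296z
sphere 1 gives Az²+Bz+C=0 with A=1.1188, B=0.1188, C=-0.1315;  B²−4AC=0.6027;  roots -0.4001, 0.2939;  negative root z = -0.4001
x = 0.1502, y = 0.0728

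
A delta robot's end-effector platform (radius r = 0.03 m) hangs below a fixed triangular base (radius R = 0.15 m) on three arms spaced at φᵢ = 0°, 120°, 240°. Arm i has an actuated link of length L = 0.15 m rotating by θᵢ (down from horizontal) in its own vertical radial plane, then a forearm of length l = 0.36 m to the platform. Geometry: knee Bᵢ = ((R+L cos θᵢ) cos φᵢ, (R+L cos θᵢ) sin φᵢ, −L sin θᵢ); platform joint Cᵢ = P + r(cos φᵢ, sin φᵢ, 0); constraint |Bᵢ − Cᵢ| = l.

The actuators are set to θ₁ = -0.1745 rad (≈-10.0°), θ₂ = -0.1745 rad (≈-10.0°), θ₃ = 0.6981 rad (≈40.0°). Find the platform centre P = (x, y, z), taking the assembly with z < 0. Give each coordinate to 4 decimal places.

O1 = (0.2677·cos0.0°, 0.2677·sin0.0°, 0.0260) = (0.2677, 0.0000, 0.0260)
O2 = (0.2677·cos120.0°, 0.2677·sin120.0°, 0.0260) = (-0.1339, 0.2319, 0.0260)
O3 = (0.2349·cos240.0°, 0.2349·sin240.0°, -0.0964) = (-0.1175, -0.2034, -0.0964)
subtract pairs → two planes through P
[-0.8032 0.4637 0.0000]·P = 0.0000;  [-0.7704 -0.4069 -0.2449]·P = -0.0079
Cramer: x(z) = 0.0053-0.1660z;  y(z) = 0.0092-0.2876z
quadratic in z: (1.1103)z²+(0.0297)z+(-0.0600)=0, √Δ=0.5170 → z ∈ {-0.2462, 0.2194}; z = -0.2462 (taking z<0)
x = 0.0462, y = 0.0801

(0.0462, 0.0801, -0.2462)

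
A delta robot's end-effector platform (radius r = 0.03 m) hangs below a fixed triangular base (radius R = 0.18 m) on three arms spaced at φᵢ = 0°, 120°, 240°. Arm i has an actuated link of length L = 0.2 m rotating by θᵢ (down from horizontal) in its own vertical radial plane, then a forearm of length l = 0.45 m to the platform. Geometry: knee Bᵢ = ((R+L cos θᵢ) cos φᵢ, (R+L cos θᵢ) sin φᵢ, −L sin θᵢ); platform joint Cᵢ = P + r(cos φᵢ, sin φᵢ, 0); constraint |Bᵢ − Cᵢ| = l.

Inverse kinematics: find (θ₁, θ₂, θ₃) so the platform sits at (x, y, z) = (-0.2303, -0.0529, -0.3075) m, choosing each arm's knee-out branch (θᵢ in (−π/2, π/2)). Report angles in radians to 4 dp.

φ1=0.0° → target in arm frame (-0.2303, -0.0529)
  A cos θ + B sin θ = C:  0.3803·cos θ + -0.3075·sin θ = -0.1987
  √(A²+B²)=0.4891;  θ1 = -0.6799+1.9892 ≈ 1.3093
arm 2 (φ=120.0°): x'=0.0693, y'=0.2259
  A cos θ + B sin θ = C:  0.0807·cos θ + -0.3075·sin θ = 0.0260
  θ2 = atan2(B,A) + arccos(C/0.3179) = 0.1746
rotate P by −φ3: (0.1610, -0.1730, -0.3075)
  e−x'=-0.0110;  (l²−L²−(e−x')²−y'²−z²)/2L = 0.0947
  √(A²+B²)=0.3077;  θ3 = -1.6064+1.2578 ≈ -0.3486

θ₁ = 1.3093, θ₂ = 0.1746, θ₃ = -0.3486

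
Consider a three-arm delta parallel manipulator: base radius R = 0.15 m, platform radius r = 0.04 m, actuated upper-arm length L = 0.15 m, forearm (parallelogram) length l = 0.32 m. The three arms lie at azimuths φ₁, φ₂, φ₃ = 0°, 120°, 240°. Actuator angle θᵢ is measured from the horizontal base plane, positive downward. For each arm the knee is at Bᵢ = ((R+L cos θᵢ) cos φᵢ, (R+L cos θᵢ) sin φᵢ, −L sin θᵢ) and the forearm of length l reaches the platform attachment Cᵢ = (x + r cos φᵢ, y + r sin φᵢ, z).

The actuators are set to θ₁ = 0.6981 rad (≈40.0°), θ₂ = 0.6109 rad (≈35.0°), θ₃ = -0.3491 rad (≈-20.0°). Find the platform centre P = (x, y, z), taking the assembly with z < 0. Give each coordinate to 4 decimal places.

φ1=0.0°: virtual centre (0.2249, 0.0000, -0.0964), radius l
φ2=120.0°: virtual centre (-0.1164, 0.2017, -0.0860), radius l
centre 3 = (0.2510·cos240.0°, 0.2510·sin240.0°, 0.0513) = (-0.1255, -0.2173, 0.0513)
subtract pairs → two planes through P
linear system: -0.6827x+0.4033y = 0.0018−0.0207z; -0.7008x+-0.4347y = 0.0057−0.2954z
Cramer: x(z) = -0.0053+0.2212z;  y(z) = -0.0046+0.3230z
quadratic in z: (1.1533)z²+(0.0880)z+(-0.0401)=0, √Δ=0.4389 → z ∈ {-0.2284, 0.1522}; z = -0.2284 (taking z<0)
x = -0.0558, y = -0.0784

(-0.0558, -0.0784, -0.2284)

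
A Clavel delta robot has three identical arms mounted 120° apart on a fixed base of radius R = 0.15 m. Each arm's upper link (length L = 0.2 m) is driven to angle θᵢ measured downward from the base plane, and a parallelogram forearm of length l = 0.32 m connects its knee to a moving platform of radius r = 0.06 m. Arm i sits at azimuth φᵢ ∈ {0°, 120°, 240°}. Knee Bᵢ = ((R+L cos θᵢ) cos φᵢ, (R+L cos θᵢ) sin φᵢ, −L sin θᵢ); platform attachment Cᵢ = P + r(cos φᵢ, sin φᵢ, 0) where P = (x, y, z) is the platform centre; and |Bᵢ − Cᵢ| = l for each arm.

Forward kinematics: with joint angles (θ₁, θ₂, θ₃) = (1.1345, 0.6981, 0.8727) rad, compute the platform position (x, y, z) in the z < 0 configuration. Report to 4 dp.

(-0.0702, 0.0272, -0.3857)

arm 1 at φ=0.0°: ρ1 = 0.1745;  O1 = (0.1745, 0.0000, -0.1813)
φ2=120.0°: virtual centre (-0.1216, 0.2106, -0.1286), radius l
arm 3 at φ=240.0°: ρ3 = 0.2186;  O3 = (-0.1093, -0.1893, -0.1532)
|O₂|²−|O₁|² = 0.0124;  |O₃|²−|O₁|² = 0.0079
linear system: -0.5922x+0.4213y = 0.0124−0.1054z; -0.5676x+-0.3785y = 0.0079−0.0561z
Cramer: x(z) = -0.0173+0.1372z;  y(z) = 0.0050-0.0574z
into |P−O₁|² = l²: 1.0221z² + 0.3093z + -0.0327 = 0;  Δ = 0.2295;  z = -0.3857 or 0.0830 → z<0 root = -0.3857
x = -0.0702, y = 0.0272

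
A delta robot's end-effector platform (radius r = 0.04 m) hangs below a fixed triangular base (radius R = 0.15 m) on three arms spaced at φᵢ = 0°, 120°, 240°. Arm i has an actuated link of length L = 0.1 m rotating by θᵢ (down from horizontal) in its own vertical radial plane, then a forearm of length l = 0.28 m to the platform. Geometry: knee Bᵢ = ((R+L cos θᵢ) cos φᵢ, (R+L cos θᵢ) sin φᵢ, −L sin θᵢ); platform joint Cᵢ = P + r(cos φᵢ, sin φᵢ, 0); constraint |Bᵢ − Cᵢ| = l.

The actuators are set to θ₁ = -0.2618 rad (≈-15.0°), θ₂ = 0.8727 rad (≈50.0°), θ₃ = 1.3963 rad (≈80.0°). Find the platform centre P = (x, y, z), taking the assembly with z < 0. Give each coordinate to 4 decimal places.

(0.1202, 0.0503, -0.2357)

φ1=0.0°: virtual centre (0.2066, 0.0000, 0.0259), radius l
φ2=120.0°: virtual centre (-0.0871, 0.1509, -0.0766), radius l
O3 = (0.1274·cos240.0°, 0.1274·sin240.0°, -0.0985) = (-0.0637, -0.1103, -0.0985)
subtract pairs → two planes through P
plane₁₂: -0.5875x+0.3019y+-0.2050z = -0.0071
det = 0.2928;  x = 0.0233+-0.4109z,  y = 0.0219+-0.1206z
into |P−O₁|² = l²: 1.1834z² + 0.0936z + -0.0437 = 0;  Δ = 0.2155;  z = -0.2357 or 0.1566 → z<0 root = -0.2357
x = 0.1202, y = 0.0503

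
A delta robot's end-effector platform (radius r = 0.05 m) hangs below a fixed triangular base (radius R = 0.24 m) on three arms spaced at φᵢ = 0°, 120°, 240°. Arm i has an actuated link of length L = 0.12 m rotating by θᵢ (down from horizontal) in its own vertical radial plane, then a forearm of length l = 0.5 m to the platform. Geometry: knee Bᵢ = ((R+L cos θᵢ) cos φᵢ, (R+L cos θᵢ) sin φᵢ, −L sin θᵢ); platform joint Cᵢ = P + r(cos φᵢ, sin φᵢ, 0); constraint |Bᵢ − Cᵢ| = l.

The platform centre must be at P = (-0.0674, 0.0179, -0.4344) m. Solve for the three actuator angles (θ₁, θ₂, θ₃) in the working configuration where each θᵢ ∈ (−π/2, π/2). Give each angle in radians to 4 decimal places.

rotate P by −φ1: (-0.0674, 0.0179, -0.4344)
  e−x'=0.2574;  (l²−L²−(e−x')²−y'²−z²)/2L = -0.0820
  θ1 = atan2(B,A) + arccos(C/0.5049) = 0.6980
arm 2 (φ=120.0°): x'=0.0492, y'=0.0494
  A cos θ + B sin θ = C:  0.1408·cos θ + -0.4344·sin θ = 0.1026
  √(A²+B²)=0.4566;  θ2 = -1.2574+1.3441 ≈ 0.0868
arm 3 (φ=240.0°): x'=0.0182, y'=-0.0673
  e−x'=0.1718;  (l²−L²−(e−x')²−y'²−z²)/2L = 0.0535
  θ3 = atan2(B,A) + arccos(C/0.4671) = 0.2618

θ₁ = 0.6980, θ₂ = 0.0868, θ₃ = 0.2618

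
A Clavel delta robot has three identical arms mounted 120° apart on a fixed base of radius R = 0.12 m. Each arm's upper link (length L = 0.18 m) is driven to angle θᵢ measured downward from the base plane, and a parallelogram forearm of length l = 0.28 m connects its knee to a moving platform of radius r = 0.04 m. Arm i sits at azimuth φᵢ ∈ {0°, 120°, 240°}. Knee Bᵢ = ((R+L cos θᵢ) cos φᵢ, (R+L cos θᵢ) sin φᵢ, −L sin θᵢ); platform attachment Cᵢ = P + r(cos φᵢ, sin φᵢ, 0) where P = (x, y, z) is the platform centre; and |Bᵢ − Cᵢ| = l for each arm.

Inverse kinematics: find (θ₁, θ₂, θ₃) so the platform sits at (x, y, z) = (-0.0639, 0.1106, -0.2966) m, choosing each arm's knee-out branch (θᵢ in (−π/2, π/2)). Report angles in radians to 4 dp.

θ₁ = 1.1348, θ₂ = 0.2620, θ₃ = 1.1346

φ1=0.0° → target in arm frame (-0.0639, 0.1106)
  A=0.1439, B=-0.2966, C=(l²−L²−A²−y'²−z²)/(2L)=-0.2081
  √(A²+B²)=0.3297;  θ1 = -1.1191+2.2539 ≈ 1.1348
rotate P by −φ2: (0.1277, 0.0000, -0.2966)
  A cos θ + B sin θ = C:  -0.0477·cos θ + -0.2966·sin θ = -0.1229
  γ=atan2(-0.2966,-0.0477)=-1.7304;  ψ=arccos(-0.4092)=1.9923;  θ2=γ+ψ≈0.2620
arm 3 (φ=240.0°): x'=-0.0638, y'=-0.1106
  e−x'=0.1438;  (l²−L²−(e−x')²−y'²−z²)/2L = -0.2081
  √(A²+B²)=0.3296;  θ3 = -1.1193+2.2539 ≈ 1.1346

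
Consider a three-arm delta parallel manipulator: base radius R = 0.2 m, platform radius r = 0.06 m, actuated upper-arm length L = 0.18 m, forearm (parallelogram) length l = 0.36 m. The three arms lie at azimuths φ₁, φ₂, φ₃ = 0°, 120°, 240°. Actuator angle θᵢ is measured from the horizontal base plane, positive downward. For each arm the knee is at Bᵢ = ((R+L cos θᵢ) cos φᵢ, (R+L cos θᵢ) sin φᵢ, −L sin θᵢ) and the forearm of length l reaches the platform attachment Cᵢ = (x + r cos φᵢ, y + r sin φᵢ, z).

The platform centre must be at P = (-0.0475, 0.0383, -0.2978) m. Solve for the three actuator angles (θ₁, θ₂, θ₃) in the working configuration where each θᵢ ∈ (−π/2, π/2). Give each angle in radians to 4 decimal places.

θ₁ = 0.7856, θ₂ = 0.2619, θ₃ = 0.6110

rotate P by −φ1: (-0.0475, 0.0383, -0.2978)
  A cos θ + B sin θ = C:  0.1875·cos θ + -0.2978·sin θ = -0.0781
  θ1 = atan2(B,A) + arccos(C/0.3519) = 0.7856
φ2=120.0° → target in arm frame (0.0569, 0.0220)
  A cos θ + B sin θ = C:  0.0831·cos θ + -0.2978·sin θ = 0.0031
  θ2 = atan2(B,A) + arccos(C/0.3092) = 0.2619
φ3=240.0° → target in arm frame (-0.0094, -0.0603)
  A=0.1494, B=-0.2978, C=(l²−L²−A²−y'²−z²)/(2L)=-0.0485
  γ=atan2(-0.2978,0.1494)=-1.1058;  ψ=arccos(-0.1454)=1.7168;  θ3=γ+ψ≈0.6110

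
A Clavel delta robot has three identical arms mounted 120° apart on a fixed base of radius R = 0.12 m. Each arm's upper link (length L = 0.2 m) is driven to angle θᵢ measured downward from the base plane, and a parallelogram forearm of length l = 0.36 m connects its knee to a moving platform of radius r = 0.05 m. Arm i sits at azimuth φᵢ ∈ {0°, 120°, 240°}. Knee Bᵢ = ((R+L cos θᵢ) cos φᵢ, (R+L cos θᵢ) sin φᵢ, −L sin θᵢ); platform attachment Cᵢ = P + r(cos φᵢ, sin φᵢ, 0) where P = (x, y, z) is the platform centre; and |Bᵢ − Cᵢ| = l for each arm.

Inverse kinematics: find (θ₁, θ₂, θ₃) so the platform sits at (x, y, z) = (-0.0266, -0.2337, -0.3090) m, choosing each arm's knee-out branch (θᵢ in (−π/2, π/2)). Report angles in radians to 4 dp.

rotate P by −φ1: (-0.0266, -0.2337, -0.3090)
  A=0.0966, B=-0.3090, C=(l²−L²−A²−y'²−z²)/(2L)=-0.1746
  γ=atan2(-0.3090,0.0966)=-1.2678;  ψ=arccos(-0.5392)=2.1403;  θ1=γ+ψ≈0.8725
arm 2 (φ=120.0°): x'=-0.1891, y'=0.1399
  e−x'=0.2591;  (l²−L²−(e−x')²−y'²−z²)/2L = -0.2314
  θ2 = atan2(B,A) + arccos(C/0.4032) = 1.3091
φ3=240.0° → target in arm frame (0.2157, 0.0938)
  e−x'=-0.1457;  (l²−L²−(e−x')²−y'²−z²)/2L = -0.0898
  √(A²+B²)=0.3416;  θ3 = -2.0114+1.8367 ≈ -0.1747

θ₁ = 0.8725, θ₂ = 1.3091, θ₃ = -0.1747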